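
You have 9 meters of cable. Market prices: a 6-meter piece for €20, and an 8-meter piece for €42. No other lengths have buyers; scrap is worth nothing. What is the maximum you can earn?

Consider every possible first cut. f[k] is the best of p[i]+f[k−i] over all sellable i≤k.
f[1] = 0
f[2] = 0
f[3] = 0
f[4] = 0
f[5] = 0
f[6] = 20
f[7] = 20
f[8] = max(20+0, 42+0) = 42
f[9] = max(20+0, 42+0) = 42
One optimal cutting: pieces 8 with 1 meter of scrap → €42.

42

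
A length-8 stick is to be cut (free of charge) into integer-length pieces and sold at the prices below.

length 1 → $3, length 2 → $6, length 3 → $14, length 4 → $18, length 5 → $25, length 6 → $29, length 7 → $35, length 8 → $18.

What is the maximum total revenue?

Let v[k] be the best obtainable value from length k. For each k, try every first piece i and keep the best of price[i] + v[k−i].
v[1] = 3
v[2] = 6  (first piece 1, then v[1]=3)
v[3] = 14
v[4] = 18
v[5] = 25
v[6] = 29
v[7] = 35
v[8] = 39  (first piece 3, then v[5]=25)
One optimal cutting: 5 + 3 → $25 + $14 = $39.

39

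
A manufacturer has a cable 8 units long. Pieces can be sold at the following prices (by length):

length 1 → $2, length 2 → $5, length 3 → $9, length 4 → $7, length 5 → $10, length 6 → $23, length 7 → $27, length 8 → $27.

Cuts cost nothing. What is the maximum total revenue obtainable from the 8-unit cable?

29

Consider every possible first cut. best[k] is the best of p[i]+best[k−i] over all sellable i≤k.
best[1] = 2
best[2] = 5
best[3] = 9
best[4] = 11  (first piece 1, then best[3]=9)
best[5] = 14  (first piece 2, then best[3]=9)
best[6] = 23
best[7] = 27
best[8] = 29  (first piece 1, then best[7]=27)
One optimal cutting: 7 + 1 → $27 + $2 = $29.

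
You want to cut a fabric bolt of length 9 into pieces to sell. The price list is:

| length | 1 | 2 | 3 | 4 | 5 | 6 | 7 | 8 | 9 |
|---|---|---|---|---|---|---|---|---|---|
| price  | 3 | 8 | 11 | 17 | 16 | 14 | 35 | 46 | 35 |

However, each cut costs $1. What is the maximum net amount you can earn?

Build net[k] bottom-up: net[k] = max over allowed piece i of (p[i] + net[k−i]) − 1 per cut.
net[1] = 3
net[2] = max(3+3-1, 8+0) = 8
net[3] = max(3+8-1, 8+3-1, 11+0) = 11
net[4] = max(3+11-1, 8+8-1, 11+3-1, 17+0) = 17
net[5] = max(3+17-1, 8+11-1, 11+8-1, 17+3-1, 16+0) = 19
net[6] = max(3+19-1, 8+17-1, 11+11-1, 17+8-1, 16+3-1, 14+0) = 24
net[7] = max(3+24-1, 8+19-1, 11+17-1, …, 14+3-1, 35+0) = 35
net[8] = max(3+35-1, 8+24-1, 11+19-1, …, 35+3-1, 46+0) = 46
net[9] = max(3+46-1, 8+35-1, 11+24-1, …, 46+3-1, 35+0) = 48
One optimal plan: pieces 8 + 1 (1 cut) → $49 − $1 = $48.

48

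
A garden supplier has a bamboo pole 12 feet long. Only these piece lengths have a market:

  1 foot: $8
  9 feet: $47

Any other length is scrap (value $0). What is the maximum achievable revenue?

96

Let best[k] be the best obtainable value from length k. For each k, try every first piece i and keep the best of price[i] + best[k−i].
best[1] = 8
best[2] = 16  (first piece 1, then best[1]=8)
best[3] = 24  (first piece 1, then best[2]=16)
best[4] = 32  (first piece 1, then best[3]=24)
best[5] = 40  (first piece 1, then best[4]=32)
best[6] = 48  (first piece 1, then best[5]=40)
best[7] = 56  (first piece 1, then best[6]=48)
best[8] = 64  (first piece 1, then best[7]=56)
best[9] = max(8+64, 47+0) = 72
best[10] = max(8+72, 47+8) = 80
best[11] = max(8+80, 47+16) = 88
best[12] = max(8+88, 47+24) = 96
One optimal cutting: 1 + 1 + 1 + 1 + 1 + 1 + 1 + 1 + 1 + 1 + 1 + 1 → $96.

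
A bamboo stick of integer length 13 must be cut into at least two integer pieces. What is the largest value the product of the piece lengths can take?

Let f[k] be the best product for length k (with at least one cut). For each first piece i, the rest contributes max(k−i, f[k−i]).
f[2] = 1*max(1,0) = 1*1 = 1
f[3] = 1*max(2,1) = 1*2 = 2
f[4] = 2*max(2,1) = 2*2 = 4
f[5] = 2*max(3,2) = 2*3 = 6
f[6] = 3*max(3,2) = 3*3 = 9
f[7] = 2*max(5,6) = 2*6 = 12
f[8] = 2*max(6,9) = 2*9 = 18
f[9] = 3*max(6,9) = 3*9 = 27
f[10] = 2*max(8,18) = 2*18 = 36
f[11] = 2*max(9,27) = 2*27 = 54
f[12] = 3*max(9,27) = 3*27 = 81
f[13] = 2*max(11,54) = 2*54 = 108
One optimal split: 3 + 3 + 3 + 2 + 2; product 3*3*3*2*2 = 108.

108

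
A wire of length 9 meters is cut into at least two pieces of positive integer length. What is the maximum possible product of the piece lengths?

27

Define g[k] = max over 1≤i<k of i · max(k−i, g[k−i]); the inner max lets the remainder stay uncut if that's better.
Small cases: g[2]=1.
g[3] = 1·max(2,1) = 1·2 = 2
g[4] = 2·max(2,1) = 2·2 = 4
g[5] = 2·max(3,2) = 2·3 = 6
g[6] = 3·max(3,2) = 3·3 = 9
g[7] = 2·max(5,6) = 2·6 = 12
g[8] = 2·max(6,9) = 2·9 = 18
g[9] = 3·max(6,9) = 3·9 = 27
One optimal split: 3 + 3 + 3; product 3·3·3 = 27.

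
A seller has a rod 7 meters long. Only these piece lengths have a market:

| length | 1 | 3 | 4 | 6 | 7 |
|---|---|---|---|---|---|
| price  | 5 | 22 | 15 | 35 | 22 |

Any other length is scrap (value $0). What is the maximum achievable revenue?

49

Consider every possible first cut. r[k] is the best of p[i]+r[k−i] over all sellable i≤k.
r[1] = 5
r[2] = 10  (first piece 1, then r[1]=5)
r[3] = 22
r[4] = 27  (first piece 1, then r[3]=22)
r[5] = 32  (first piece 1, then r[4]=27)
r[6] = 44  (first piece 3, then r[3]=22)
r[7] = 49  (first piece 1, then r[6]=44)
One optimal cutting: 3 + 3 + 1 → $49.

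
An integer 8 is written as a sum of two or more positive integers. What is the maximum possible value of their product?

18

Fill g[k] for k=2..8: at each k try every first piece i and multiply by the better of (k−i) uncut or g[k−i].
g[2] = 1*max(1,0) = 1*1 = 1
g[3] = 1*max(2,1) = 1*2 = 2
g[4] = 2*max(2,1) = 2*2 = 4
g[5] = 2*max(3,2) = 2*3 = 6
g[6] = 3*max(3,2) = 3*3 = 9
g[7] = 2*max(5,6) = 2*6 = 12
g[8] = 2*max(6,9) = 2*9 = 18
One optimal split: 3 + 3 + 2; product 3*3*2 = 18.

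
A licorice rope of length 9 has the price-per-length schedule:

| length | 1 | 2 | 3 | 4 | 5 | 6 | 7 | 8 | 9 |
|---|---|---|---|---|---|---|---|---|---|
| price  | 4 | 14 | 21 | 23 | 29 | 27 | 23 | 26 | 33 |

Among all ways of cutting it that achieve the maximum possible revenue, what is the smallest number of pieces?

3

Let r[k] be the best obtainable value from length k. For each k, try every first piece i and keep the best of price[i] + r[k−i].
r[1] = 4
r[2] = 14
r[3] = 21
r[4] = 28  (first piece 2, then r[2]=14)
r[5] = 35  (first piece 2, then r[3]=21)
r[6] = 42  (first piece 2, then r[4]=28)
r[7] = 49  (first piece 2, then r[5]=35)
r[8] = 56  (first piece 2, then r[6]=42)
r[9] = 63  (first piece 2, then r[7]=49)
Maximum revenue is ¢63.
Now minimize piece count subject to staying optimal: for each k, pieces[k] = 1 + min over i with p[i]+r[k−i]=r[k] of pieces[k−i].
pieces[6] = 2
pieces[7] = 3
pieces[8] = 3
pieces[9] = 3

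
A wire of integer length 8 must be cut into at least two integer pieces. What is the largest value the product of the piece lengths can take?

18

Define P[k] = max over 1≤i<k of i · max(k−i, P[k−i]); the inner max lets the remainder stay uncut if that's better.
P[2] = 1×max(1,0) = 1×1 = 1
P[3] = 1×max(2,1) = 1×2 = 2
P[4] = 2×max(2,1) = 2×2 = 4
P[5] = 2×max(3,2) = 2×3 = 6
P[6] = 3×max(3,2) = 3×3 = 9
P[7] = 2×max(5,6) = 2×6 = 12
P[8] = 2×max(6,9) = 2×9 = 18
One optimal split: 3 + 3 + 2; product 3×3×2 = 18.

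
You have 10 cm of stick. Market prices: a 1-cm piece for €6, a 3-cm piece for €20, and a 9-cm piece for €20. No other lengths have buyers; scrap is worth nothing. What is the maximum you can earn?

Let best[k] be the best obtainable value from length k. For each k, try every first piece i and keep the best of price[i] + best[k−i].
best[1] = 6
best[2] = 12  (first piece 1, then best[1]=6)
best[3] = max(6+12, 20+0) = 20
best[4] = max(6+20, 20+6) = 26
best[5] = max(6+26, 20+12) = 32
best[6] = max(6+32, 20+20) = 40
best[7] = max(6+40, 20+26) = 46
best[8] = max(6+46, 20+32) = 52
best[9] = max(6+52, 20+40, 20+0) = 60
best[10] = max(6+60, 20+46, 20+6) = 66
One optimal cutting: 3 + 3 + 3 + 1 → €66.

66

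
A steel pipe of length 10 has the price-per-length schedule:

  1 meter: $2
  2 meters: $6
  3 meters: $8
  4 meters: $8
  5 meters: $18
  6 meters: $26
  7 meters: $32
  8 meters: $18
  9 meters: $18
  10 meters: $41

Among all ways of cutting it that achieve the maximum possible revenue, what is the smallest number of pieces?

Consider every possible first cut. r[k] is the best of p[i]+r[k−i] over all sellable i≤k.
r[1] = 2
r[2] = 6
r[3] = 8  (first piece 1, then r[2]=6)
r[4] = 12  (first piece 2, then r[2]=6)
r[5] = 18
r[6] = 26
r[7] = 32
r[8] = 34  (first piece 1, then r[7]=32)
r[9] = 38  (first piece 2, then r[7]=32)
r[10] = 41
Maximum revenue is $41.
Now minimize piece count subject to staying optimal: for each k, pieces[k] = 1 + min over i with p[i]+r[k−i]=r[k] of pieces[k−i].
pieces[7] = 1
pieces[8] = 2
pieces[9] = 2
pieces[10] = 1

1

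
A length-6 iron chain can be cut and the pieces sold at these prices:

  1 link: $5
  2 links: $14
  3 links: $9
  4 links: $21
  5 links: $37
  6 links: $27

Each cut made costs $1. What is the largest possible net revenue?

Consider every possible first cut. r[k] is the best of p[i]+r[k−i] over all sellable i≤k, charging 1 whenever i<k.
r[1] = 5
r[2] = 14
r[3] = 18  (first piece 1, then r[2]=14)
r[4] = 27  (first piece 2, then r[2]=14)
r[5] = 37
r[6] = 41  (first piece 1, then r[5]=37)
One optimal plan: pieces 5 + 1 (1 cut) → $42 − $1 = $41.

41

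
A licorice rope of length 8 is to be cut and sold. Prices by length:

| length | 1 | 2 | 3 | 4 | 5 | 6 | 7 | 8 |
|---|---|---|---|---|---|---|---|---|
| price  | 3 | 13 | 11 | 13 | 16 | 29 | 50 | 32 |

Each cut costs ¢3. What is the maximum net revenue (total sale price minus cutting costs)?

Let r[k] be the best obtainable value from length k. For each k, try every first piece i and keep the best of price[i] + r[k−i] minus the 3 cut fee when i<k.
r[1] = 3
r[2] = 13
r[3] = 13  (first piece 1, then r[2]=13)
r[4] = 23  (first piece 2, then r[2]=13)
r[5] = 23  (first piece 1, then r[4]=23)
r[6] = 33  (first piece 2, then r[4]=23)
r[7] = 50
r[8] = 50  (first piece 1, then r[7]=50)
One optimal plan: pieces 7 + 1 (1 cut) → ¢53 − ¢3 = ¢50.

50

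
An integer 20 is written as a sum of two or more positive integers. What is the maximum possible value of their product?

Fill m[k] for k=2..20: at each k try every first piece i and multiply by the better of (k−i) uncut or m[k−i].
m[2] = 1×max(1,0) = 1×1 = 1
m[3] = 1×max(2,1) = 1×2 = 2
m[4] = 2×max(2,1) = 2×2 = 4
m[5] = 2×max(3,2) = 2×3 = 6
m[6] = 3×max(3,2) = 3×3 = 9
m[7] = 2×max(5,6) = 2×6 = 12
m[8] = 2×max(6,9) = 2×9 = 18
m[9] = 3×max(6,9) = 3×9 = 27
m[10] = 2×max(8,18) = 2×18 = 36
m[11] = 2×max(9,27) = 2×27 = 54
m[12] = 3×max(9,27) = 3×27 = 81
m[13] = 2×max(11,54) = 2×54 = 108
m[14] = 2×max(12,81) = 2×81 = 162
m[15] = 3×max(12,81) = 3×81 = 243
m[16] = 2×max(14,162) = 2×162 = 324
m[17] = 2×max(15,243) = 2×243 = 486
m[18] = 3×max(15,243) = 3×243 = 729
m[19] = 2×max(17,486) = 2×486 = 972
m[20] = 2×max(18,729) = 2×729 = 1458
One optimal split: 3 + 3 + 3 + 3 + 3 + 3 + 2; product 3×3×3×3×3×3×2 = 1458.

1458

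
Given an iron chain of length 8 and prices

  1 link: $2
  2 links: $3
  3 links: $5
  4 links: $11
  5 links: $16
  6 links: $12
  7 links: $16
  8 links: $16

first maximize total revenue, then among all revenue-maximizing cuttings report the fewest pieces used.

Build r[k] bottom-up: r[k] = max over allowed piece i of (p[i] + r[k−i]).
r[1] = 2
r[2] = 4  (first piece 1, then r[1]=2)
r[3] = 6  (first piece 1, then r[2]=4)
r[4] = 11
r[5] = 16
r[6] = 18  (first piece 1, then r[5]=16)
r[7] = 20  (first piece 1, then r[6]=18)
r[8] = 22  (first piece 1, then r[7]=20)
Maximum revenue is $22.
Now minimize piece count subject to staying optimal: for each k, pieces[k] = 1 + min over i with p[i]+r[k−i]=r[k] of pieces[k−i].
pieces[5] = 1
pieces[6] = 2
pieces[7] = 3
pieces[8] = 2

2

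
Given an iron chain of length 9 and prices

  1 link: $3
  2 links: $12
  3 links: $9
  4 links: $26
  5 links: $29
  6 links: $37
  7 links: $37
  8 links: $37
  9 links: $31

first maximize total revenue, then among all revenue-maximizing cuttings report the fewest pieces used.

2

Consider every possible first cut. r[k] is the best of p[i]+r[k−i] over all sellable i≤k.
r[1] = 3
r[2] = 12
r[3] = 15  (first piece 1, then r[2]=12)
r[4] = 26
r[5] = 29  (first piece 1, then r[4]=26)
r[6] = 38  (first piece 2, then r[4]=26)
r[7] = 41  (first piece 1, then r[6]=38)
r[8] = 52  (first piece 4, then r[4]=26)
r[9] = 55  (first piece 1, then r[8]=52)
Maximum revenue is $55.
Now minimize piece count subject to staying optimal: for each k, pieces[k] = 1 + min over i with p[i]+r[k−i]=r[k] of pieces[k−i].
pieces[6] = 2
pieces[7] = 2
pieces[8] = 2
pieces[9] = 2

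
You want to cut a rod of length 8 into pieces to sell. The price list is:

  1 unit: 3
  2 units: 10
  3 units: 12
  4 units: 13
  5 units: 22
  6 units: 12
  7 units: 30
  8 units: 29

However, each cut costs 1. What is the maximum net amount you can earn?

37

Consider every possible first cut. r[k] is the best of p[i]+r[k−i] over all sellable i≤k, charging 1 whenever i<k.
r[1] = 3
r[2] = max(3+3-1, 10+0) = 10
r[3] = max(3+10-1, 10+3-1, 12+0) = 12
r[4] = max(3+12-1, 10+10-1, 12+3-1, 13+0) = 19
r[5] = max(3+19-1, 10+12-1, 12+10-1, 13+3-1, 22+0) = 22
r[6] = max(3+22-1, 10+19-1, 12+12-1, 13+10-1, 22+3-1, 12+0) = 28
r[7] = max(3+28-1, 10+22-1, 12+19-1, …, 12+3-1, 30+0) = 31
r[8] = max(3+31-1, 10+28-1, 12+22-1, …, 30+3-1, 29+0) = 37
One optimal plan: pieces 2 + 2 + 2 + 2 (3 cuts) → 40 − 3 = 37.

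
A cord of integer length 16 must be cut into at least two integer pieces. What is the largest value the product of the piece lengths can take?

324

Fill g[k] for k=2..16: at each k try every first piece i and multiply by the better of (k−i) uncut or g[k−i].
Small cases: g[2]=1, g[3]=2, g[4]=4, g[5]=6, g[6]=9, g[7]=12, g[8]=18, g[9]=27, g[10]=36.
g[11] = 2·max(9,27) = 2·27 = 54
g[12] = 3·max(9,27) = 3·27 = 81
g[13] = 2·max(11,54) = 2·54 = 108
g[14] = 2·max(12,81) = 2·81 = 162
g[15] = 3·max(12,81) = 3·81 = 243
g[16] = 2·max(14,162) = 2·162 = 324
One optimal split: 3 + 3 + 3 + 3 + 2 + 2; product 3·3·3·3·2·2 = 324.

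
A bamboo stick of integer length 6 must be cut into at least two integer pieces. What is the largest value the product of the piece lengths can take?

Fill m[k] for k=2..6: at each k try every first piece i and multiply by the better of (k−i) uncut or m[k−i].
m[2] = 1·max(1,0) = 1·1 = 1
m[3] = 1·max(2,1) = 1·2 = 2
m[4] = 2·max(2,1) = 2·2 = 4
m[5] = 2·max(3,2) = 2·3 = 6
m[6] = 3·max(3,2) = 3·3 = 9
One optimal split: 3 + 3; product 3·3 = 9.

9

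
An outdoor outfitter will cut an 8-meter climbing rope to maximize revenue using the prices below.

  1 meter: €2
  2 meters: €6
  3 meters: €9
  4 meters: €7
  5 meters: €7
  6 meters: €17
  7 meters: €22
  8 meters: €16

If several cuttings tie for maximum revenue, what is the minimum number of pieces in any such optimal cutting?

2

Let r[k] be the best obtainable value from length k. For each k, try every first piece i and keep the best of price[i] + r[k−i].
r[1] = 2
r[2] = max(2+2, 6+0) = 6
r[3] = max(2+6, 6+2, 9+0) = 9
r[4] = max(2+9, 6+6, 9+2, 7+0) = 12
r[5] = max(2+12, 6+9, 9+6, 7+2, 7+0) = 15
r[6] = max(2+15, 6+12, 9+9, 7+6, 7+2, 17+0) = 18
r[7] = max(2+18, 6+15, 9+12, …, 17+2, 22+0) = 22
r[8] = max(2+22, 6+18, 9+15, …, 22+2, 16+0) = 24
Maximum revenue is €24.
Now minimize piece count subject to staying optimal: for each k, pieces[k] = 1 + min over i with p[i]+r[k−i]=r[k] of pieces[k−i].
pieces[5] = 2
pieces[6] = 2
pieces[7] = 1
pieces[8] = 2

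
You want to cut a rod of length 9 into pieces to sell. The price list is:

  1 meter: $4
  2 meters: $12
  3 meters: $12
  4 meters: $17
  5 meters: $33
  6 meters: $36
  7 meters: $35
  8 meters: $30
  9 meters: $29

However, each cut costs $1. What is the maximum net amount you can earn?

55

Consider every possible first cut. v[k] is the best of p[i]+v[k−i] over all sellable i≤k, charging 1 whenever i<k.
v[1] = 4
v[2] = 12
v[3] = 15  (first piece 1, then v[2]=12)
v[4] = 23  (first piece 2, then v[2]=12)
v[5] = 33
v[6] = 36  (first piece 1, then v[5]=33)
v[7] = 44  (first piece 2, then v[5]=33)
v[8] = 47  (first piece 1, then v[7]=44)
v[9] = 55  (first piece 2, then v[7]=44)
One optimal plan: pieces 5 + 2 + 2 (2 cuts) → $57 − $2 = $55.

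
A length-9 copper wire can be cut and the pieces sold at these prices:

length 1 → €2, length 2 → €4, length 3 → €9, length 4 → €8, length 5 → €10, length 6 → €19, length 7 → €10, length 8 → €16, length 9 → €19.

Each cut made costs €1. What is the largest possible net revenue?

Build net[k] bottom-up: net[k] = max over allowed piece i of (p[i] + net[k−i]) − 1 per cut.
net[1] = 2
net[2] = max(2+2-1, 4+0) = 4
net[3] = max(2+4-1, 4+2-1, 9+0) = 9
net[4] = max(2+9-1, 4+4-1, 9+2-1, 8+0) = 10
net[5] = max(2+10-1, 4+9-1, 9+4-1, 8+2-1, 10+0) = 12
net[6] = max(2+12-1, 4+10-1, 9+9-1, 8+4-1, 10+2-1, 19+0) = 19
net[7] = max(2+19-1, 4+12-1, 9+10-1, …, 19+2-1, 10+0) = 20
net[8] = max(2+20-1, 4+19-1, 9+12-1, …, 10+2-1, 16+0) = 22
net[9] = max(2+22-1, 4+20-1, 9+19-1, …, 16+2-1, 19+0) = 27
One optimal plan: pieces 6 + 3 (1 cut) → €28 − €1 = €27.

27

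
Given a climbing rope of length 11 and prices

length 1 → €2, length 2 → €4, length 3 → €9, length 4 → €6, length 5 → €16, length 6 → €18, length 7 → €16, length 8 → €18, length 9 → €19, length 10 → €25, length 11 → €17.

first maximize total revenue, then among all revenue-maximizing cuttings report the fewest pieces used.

2

Let r[k] be the best obtainable value from length k. For each k, try every first piece i and keep the best of price[i] + r[k−i].
r[1] = 2
r[2] = 4  (first piece 1, then r[1]=2)
r[3] = 9
r[4] = 11  (first piece 1, then r[3]=9)
r[5] = 16
r[6] = 18  (first piece 1, then r[5]=16)
r[7] = 20  (first piece 1, then r[6]=18)
r[8] = 25  (first piece 3, then r[5]=16)
r[9] = 27  (first piece 1, then r[8]=25)
r[10] = 32  (first piece 5, then r[5]=16)
r[11] = 34  (first piece 1, then r[10]=32)
Maximum revenue is €34.
Now minimize piece count subject to staying optimal: for each k, pieces[k] = 1 + min over i with p[i]+r[k−i]=r[k] of pieces[k−i].
pieces[8] = 2
pieces[9] = 2
pieces[10] = 2
pieces[11] = 2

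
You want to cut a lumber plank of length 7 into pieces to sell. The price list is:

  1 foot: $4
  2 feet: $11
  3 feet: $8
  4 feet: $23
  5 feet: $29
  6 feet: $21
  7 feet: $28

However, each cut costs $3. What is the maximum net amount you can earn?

Consider every possible first cut. r[k] is the best of p[i]+r[k−i] over all sellable i≤k, charging 3 whenever i<k.
r[1] = 4
r[2] = max(4+4-3, 11+0) = 11
r[3] = max(4+11-3, 11+4-3, 8+0) = 12
r[4] = max(4+12-3, 11+11-3, 8+4-3, 23+0) = 23
r[5] = max(4+23-3, 11+12-3, 8+11-3, 23+4-3, 29+0) = 29
r[6] = max(4+29-3, 11+23-3, 8+12-3, 23+11-3, 29+4-3, 21+0) = 31
r[7] = max(4+31-3, 11+29-3, 8+23-3, …, 21+4-3, 28+0) = 37
One optimal plan: pieces 5 + 2 (1 cut) → $40 − $3 = $37.

37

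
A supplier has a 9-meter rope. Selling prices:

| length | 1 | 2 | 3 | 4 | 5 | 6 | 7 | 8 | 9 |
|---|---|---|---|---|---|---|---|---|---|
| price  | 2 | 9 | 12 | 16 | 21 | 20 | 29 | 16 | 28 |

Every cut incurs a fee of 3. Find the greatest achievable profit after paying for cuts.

Consider every possible first cut. v[k] is the best of p[i]+v[k−i] over all sellable i≤k, charging 3 whenever i<k.
v[1] = 2
v[2] = 9
v[3] = 12
v[4] = 16
v[5] = 21
v[6] = 22  (first piece 2, then v[4]=16)
v[7] = 29
v[8] = 30  (first piece 3, then v[5]=21)
v[9] = 35  (first piece 2, then v[7]=29)
One optimal plan: pieces 7 + 2 (1 cut) → 38 − 3 = 35.

35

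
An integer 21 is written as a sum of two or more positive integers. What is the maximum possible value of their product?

Fill f[k] for k=2..21: at each k try every first piece i and multiply by the better of (k−i) uncut or f[k−i].
f[2] = 1·max(1,0) = 1·1 = 1
f[3] = 1·max(2,1) = 1·2 = 2
f[4] = 2·max(2,1) = 2·2 = 4
f[5] = 2·max(3,2) = 2·3 = 6
f[6] = 3·max(3,2) = 3·3 = 9
f[7] = 2·max(5,6) = 2·6 = 12
f[8] = 2·max(6,9) = 2·9 = 18
f[9] = 3·max(6,9) = 3·9 = 27
f[10] = 2·max(8,18) = 2·18 = 36
f[11] = 2·max(9,27) = 2·27 = 54
f[12] = 3·max(9,27) = 3·27 = 81
f[13] = 2·max(11,54) = 2·54 = 108
f[14] = 2·max(12,81) = 2·81 = 162
f[15] = 3·max(12,81) = 3·81 = 243
f[16] = 2·max(14,162) = 2·162 = 324
f[17] = 2·max(15,243) = 2·243 = 486
f[18] = 3·max(15,243) = 3·243 = 729
f[19] = 2·max(17,486) = 2·486 = 972
f[20] = 2·max(18,729) = 2·729 = 1458
f[21] = 3·max(18,729) = 3·729 = 2187
One optimal split: 3 + 3 + 3 + 3 + 3 + 3 + 3; product 3·3·3·3·3·3·3 = 2187.

2187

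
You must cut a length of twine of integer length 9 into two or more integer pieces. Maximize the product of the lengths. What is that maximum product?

27

Let m[k] be the best product for length k (with at least one cut). For each first piece i, the rest contributes max(k−i, m[k−i]).
m[2] = 1×max(1,0) = 1×1 = 1
m[3] = max(1×2, 2×1) = 2
m[4] = max(1×3, 2×2, 3×1) = 4
m[5] = max(1×4, 2×3, 3×2, 4×1) = 6
m[6] = max(1×6, 2×4, 3×3, 4×2, 5×1) = 9
m[7] = max(1×9, 2×6, 3×4, 4×3, 5×2, 6×1) = 12
m[8] = max(1×12, 2×9, 3×6, …, 6×2, 7×1) = 18
m[9] = max(1×18, 2×12, 3×9, …, 7×2, 8×1) = 27
One optimal split: 3 + 3 + 3; product 3×3×3 = 27.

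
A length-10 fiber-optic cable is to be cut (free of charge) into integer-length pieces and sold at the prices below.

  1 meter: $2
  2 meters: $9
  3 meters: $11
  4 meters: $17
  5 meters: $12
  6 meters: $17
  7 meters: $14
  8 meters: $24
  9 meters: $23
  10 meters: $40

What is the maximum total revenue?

45

Let best[k] be the best obtainable value from length k. For each k, try every first piece i and keep the best of price[i] + best[k−i].
best[1] = 2
best[2] = max(2+2, 9+0) = 9
best[3] = max(2+9, 9+2, 11+0) = 11
best[4] = max(2+11, 9+9, 11+2, 17+0) = 18
best[5] = max(2+18, 9+11, 11+9, 17+2, 12+0) = 20
best[6] = max(2+20, 9+18, 11+11, 17+9, 12+2, 17+0) = 27
best[7] = max(2+27, 9+20, 11+18, …, 17+2, 14+0) = 29
best[8] = max(2+29, 9+27, 11+20, …, 14+2, 24+0) = 36
best[9] = max(2+36, 9+29, 11+27, …, 24+2, 23+0) = 38
best[10] = max(2+38, 9+36, 11+29, …, 23+2, 40+0) = 45
One optimal cutting: 2 + 2 + 2 + 2 + 2 → $9 + $9 + $9 + $9 + $9 = $45.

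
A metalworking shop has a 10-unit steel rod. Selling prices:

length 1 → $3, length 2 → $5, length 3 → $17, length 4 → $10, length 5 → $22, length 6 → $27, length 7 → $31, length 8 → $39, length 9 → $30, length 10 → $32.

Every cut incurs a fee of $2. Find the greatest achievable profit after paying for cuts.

Let net[k] be the best obtainable value from length k. For each k, try every first piece i and keep the best of price[i] + net[k−i] minus the 2 cut fee when i<k.
net[1] = 3
net[2] = 5
net[3] = 17
net[4] = 18  (first piece 1, then net[3]=17)
net[5] = 22
net[6] = 32  (first piece 3, then net[3]=17)
net[7] = 33  (first piece 1, then net[6]=32)
net[8] = 39
net[9] = 47  (first piece 3, then net[6]=32)
net[10] = 48  (first piece 1, then net[9]=47)
One optimal plan: pieces 3 + 3 + 3 + 1 (3 cuts) → $54 − $6 = $48.

48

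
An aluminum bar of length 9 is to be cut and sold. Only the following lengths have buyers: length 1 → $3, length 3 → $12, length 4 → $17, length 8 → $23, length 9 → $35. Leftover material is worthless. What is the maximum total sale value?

37

Build best[k] bottom-up: best[k] = max over allowed piece i of (p[i] + best[k−i]).
best[1] = 3
best[2] = 6  (first piece 1, then best[1]=3)
best[3] = 12
best[4] = 17
best[5] = 20  (first piece 1, then best[4]=17)
best[6] = 24  (first piece 3, then best[3]=12)
best[7] = 29  (first piece 3, then best[4]=17)
best[8] = 34  (first piece 4, then best[4]=17)
best[9] = 37  (first piece 1, then best[8]=34)
One optimal cutting: 4 + 4 + 1 → $37.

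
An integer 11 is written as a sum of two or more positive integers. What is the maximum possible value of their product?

54

Let m[k] be the best product for length k (with at least one cut). For each first piece i, the rest contributes max(k−i, m[k−i]).
m[2] = 1*max(1,0) = 1*1 = 1
m[3] = max(1*2, 2*1) = 2
m[4] = max(1*3, 2*2, 3*1) = 4
m[5] = max(1*4, 2*3, 3*2, 4*1) = 6
m[6] = max(1*6, 2*4, 3*3, 4*2, 5*1) = 9
m[7] = max(1*9, 2*6, 3*4, 4*3, 5*2, 6*1) = 12
m[8] = max(1*12, 2*9, 3*6, …, 6*2, 7*1) = 18
m[9] = max(1*18, 2*12, 3*9, …, 7*2, 8*1) = 27
m[10] = max(1*27, 2*18, 3*12, …, 8*2, 9*1) = 36
m[11] = max(1*36, 2*27, 3*18, …, 9*2, 10*1) = 54
One optimal split: 3 + 3 + 3 + 2; product 3*3*3*2 = 54.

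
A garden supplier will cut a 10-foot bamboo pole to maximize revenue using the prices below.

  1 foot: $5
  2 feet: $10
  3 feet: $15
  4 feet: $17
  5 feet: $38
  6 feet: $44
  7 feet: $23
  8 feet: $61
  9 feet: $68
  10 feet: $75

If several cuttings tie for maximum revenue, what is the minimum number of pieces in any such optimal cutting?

Consider every possible first cut. r[k] is the best of p[i]+r[k−i] over all sellable i≤k.
r[1] = 5
r[2] = max(5+5, 10+0) = 10
r[3] = max(5+10, 10+5, 15+0) = 15
r[4] = max(5+15, 10+10, 15+5, 17+0) = 20
r[5] = max(5+20, 10+15, 15+10, 17+5, 38+0) = 38
r[6] = max(5+38, 10+20, 15+15, 17+10, 38+5, 44+0) = 44
r[7] = max(5+44, 10+38, 15+20, …, 44+5, 23+0) = 49
r[8] = max(5+49, 10+44, 15+38, …, 23+5, 61+0) = 61
r[9] = max(5+61, 10+49, 15+44, …, 61+5, 68+0) = 68
r[10] = max(5+68, 10+61, 15+49, …, 68+5, 75+0) = 76
Maximum revenue is $76.
Now minimize piece count subject to staying optimal: for each k, pieces[k] = 1 + min over i with p[i]+r[k−i]=r[k] of pieces[k−i].
pieces[7] = 2
pieces[8] = 1
pieces[9] = 1
pieces[10] = 2

2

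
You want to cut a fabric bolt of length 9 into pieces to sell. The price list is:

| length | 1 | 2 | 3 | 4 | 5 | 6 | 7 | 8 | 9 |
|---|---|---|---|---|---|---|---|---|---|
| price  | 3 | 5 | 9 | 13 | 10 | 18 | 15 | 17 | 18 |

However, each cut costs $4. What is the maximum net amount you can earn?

Build net[k] bottom-up: net[k] = max over allowed piece i of (p[i] + net[k−i]) − 4 per cut.
net[1] = 3
net[2] = max(3+3-4, 5+0) = 5
net[3] = max(3+5-4, 5+3-4, 9+0) = 9
net[4] = max(3+9-4, 5+5-4, 9+3-4, 13+0) = 13
net[5] = max(3+13-4, 5+9-4, 9+5-4, 13+3-4, 10+0) = 12
net[6] = max(3+12-4, 5+13-4, 9+9-4, 13+5-4, 10+3-4, 18+0) = 18
net[7] = max(3+18-4, 5+12-4, 9+13-4, …, 18+3-4, 15+0) = 18
net[8] = max(3+18-4, 5+18-4, 9+12-4, …, 15+3-4, 17+0) = 22
net[9] = max(3+22-4, 5+18-4, 9+18-4, …, 17+3-4, 18+0) = 23
One optimal plan: pieces 6 + 3 (1 cut) → $27 − $4 = $23.

23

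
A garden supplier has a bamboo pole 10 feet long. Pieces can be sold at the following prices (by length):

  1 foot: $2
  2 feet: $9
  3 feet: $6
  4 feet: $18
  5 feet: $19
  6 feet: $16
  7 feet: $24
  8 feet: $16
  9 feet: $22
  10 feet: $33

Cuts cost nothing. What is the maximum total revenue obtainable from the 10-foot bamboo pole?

45

Build v[k] bottom-up: v[k] = max over allowed piece i of (p[i] + v[k−i]).
v[1] = 2
v[2] = max(2+2, 9+0) = 9
v[3] = max(2+9, 9+2, 6+0) = 11
v[4] = max(2+11, 9+9, 6+2, 18+0) = 18
v[5] = max(2+18, 9+11, 6+9, 18+2, 19+0) = 20
v[6] = max(2+20, 9+18, 6+11, 18+9, 19+2, 16+0) = 27
v[7] = max(2+27, 9+20, 6+18, …, 16+2, 24+0) = 29
v[8] = max(2+29, 9+27, 6+20, …, 24+2, 16+0) = 36
v[9] = max(2+36, 9+29, 6+27, …, 16+2, 22+0) = 38
v[10] = max(2+38, 9+36, 6+29, …, 22+2, 33+0) = 45
One optimal cutting: 2 + 2 + 2 + 2 + 2 → $9 + $9 + $9 + $9 + $9 = $45.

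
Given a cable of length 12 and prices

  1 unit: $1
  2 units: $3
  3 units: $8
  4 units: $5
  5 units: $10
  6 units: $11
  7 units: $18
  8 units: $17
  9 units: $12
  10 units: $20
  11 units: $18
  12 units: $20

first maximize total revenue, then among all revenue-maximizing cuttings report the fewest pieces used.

Let r[k] be the best obtainable value from length k. For each k, try every first piece i and keep the best of price[i] + r[k−i].
r[1] = 1
r[2] = 3
r[3] = 8
r[4] = 9  (first piece 1, then r[3]=8)
r[5] = 11  (first piece 2, then r[3]=8)
r[6] = 16  (first piece 3, then r[3]=8)
r[7] = 18
r[8] = 19  (first piece 1, then r[7]=18)
r[9] = 24  (first piece 3, then r[6]=16)
r[10] = 26  (first piece 3, then r[7]=18)
r[11] = 27  (first piece 1, then r[10]=26)
r[12] = 32  (first piece 3, then r[9]=24)
Maximum revenue is $32.
Now minimize piece count subject to staying optimal: for each k, pieces[k] = 1 + min over i with p[i]+r[k−i]=r[k] of pieces[k−i].
pieces[9] = 3
pieces[10] = 2
pieces[11] = 3
pieces[12] = 4

4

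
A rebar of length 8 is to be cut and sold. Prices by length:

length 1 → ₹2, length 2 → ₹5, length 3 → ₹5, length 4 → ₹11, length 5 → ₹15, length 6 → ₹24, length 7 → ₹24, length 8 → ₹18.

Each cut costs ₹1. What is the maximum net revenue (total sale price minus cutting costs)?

Consider every possible first cut. v[k] is the best of p[i]+v[k−i] over all sellable i≤k, charging 1 whenever i<k.
v[1] = 2
v[2] = max(2+2-1, 5+0) = 5
v[3] = max(2+5-1, 5+2-1, 5+0) = 6
v[4] = max(2+6-1, 5+5-1, 5+2-1, 11+0) = 11
v[5] = max(2+11-1, 5+6-1, 5+5-1, 11+2-1, 15+0) = 15
v[6] = max(2+15-1, 5+11-1, 5+6-1, 11+5-1, 15+2-1, 24+0) = 24
v[7] = max(2+24-1, 5+15-1, 5+11-1, …, 24+2-1, 24+0) = 25
v[8] = max(2+25-1, 5+24-1, 5+15-1, …, 24+2-1, 18+0) = 28
One optimal plan: pieces 6 + 2 (1 cut) → ₹29 − ₹1 = ₹28.

28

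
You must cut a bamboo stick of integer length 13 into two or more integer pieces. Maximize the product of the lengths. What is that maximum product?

108

Define g[k] = max over 1≤i<k of i · max(k−i, g[k−i]); the inner max lets the remainder stay uncut if that's better.
g[2] = 1*max(1,0) = 1*1 = 1
g[3] = max(1*2, 2*1) = 2
g[4] = max(1*3, 2*2, 3*1) = 4
g[5] = max(1*4, 2*3, 3*2, 4*1) = 6
g[6] = max(1*6, 2*4, 3*3, 4*2, 5*1) = 9
g[7] = max(1*9, 2*6, 3*4, 4*3, 5*2, 6*1) = 12
g[8] = max(1*12, 2*9, 3*6, …, 6*2, 7*1) = 18
g[9] = max(1*18, 2*12, 3*9, …, 7*2, 8*1) = 27
g[10] = max(1*27, 2*18, 3*12, …, 8*2, 9*1) = 36
g[11] = max(1*36, 2*27, 3*18, …, 9*2, 10*1) = 54
g[12] = max(1*54, 2*36, 3*27, …, 10*2, 11*1) = 81
g[13] = max(1*81, 2*54, 3*36, …, 11*2, 12*1) = 108
One optimal split: 3 + 3 + 3 + 2 + 2; product 3*3*3*2*2 = 108.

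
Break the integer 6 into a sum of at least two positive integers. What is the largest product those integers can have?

Define P[k] = max over 1≤i<k of i · max(k−i, P[k−i]); the inner max lets the remainder stay uncut if that's better.
P[2] = 1×max(1,0) = 1×1 = 1
P[3] = max(1×2, 2×1) = 2
P[4] = max(1×3, 2×2, 3×1) = 4
P[5] = max(1×4, 2×3, 3×2, 4×1) = 6
P[6] = max(1×6, 2×4, 3×3, 4×2, 5×1) = 9
One optimal split: 3 + 3; product 3×3 = 9.

9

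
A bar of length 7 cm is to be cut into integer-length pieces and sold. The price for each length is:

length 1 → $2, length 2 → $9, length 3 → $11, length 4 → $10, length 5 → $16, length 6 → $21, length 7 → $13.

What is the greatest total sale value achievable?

Consider every possible first cut. R[k] is the best of p[i]+R[k−i] over all sellable i≤k.
R[1] = 2
R[2] = max(2+2, 9+0) = 9
R[3] = max(2+9, 9+2, 11+0) = 11
R[4] = max(2+11, 9+9, 11+2, 10+0) = 18
R[5] = max(2+18, 9+11, 11+9, 10+2, 16+0) = 20
R[6] = max(2+20, 9+18, 11+11, 10+9, 16+2, 21+0) = 27
R[7] = max(2+27, 9+20, 11+18, …, 21+2, 13+0) = 29
One optimal cutting: 2 + 2 + 2 + 1 → $9 + $9 + $9 + $2 = $29.

29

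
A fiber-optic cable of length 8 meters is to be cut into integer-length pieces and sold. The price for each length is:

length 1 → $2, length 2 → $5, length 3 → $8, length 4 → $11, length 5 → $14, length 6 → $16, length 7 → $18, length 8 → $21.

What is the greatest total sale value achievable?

22

Consider every possible first cut. r[k] is the best of p[i]+r[k−i] over all sellable i≤k.
r[1] = 2
r[2] = 5
r[3] = 8
r[4] = 11
r[5] = 14
r[6] = 16  (first piece 1, then r[5]=14)
r[7] = 19  (first piece 2, then r[5]=14)
r[8] = 22  (first piece 3, then r[5]=14)
One optimal cutting: 5 + 3 → $14 + $8 = $22.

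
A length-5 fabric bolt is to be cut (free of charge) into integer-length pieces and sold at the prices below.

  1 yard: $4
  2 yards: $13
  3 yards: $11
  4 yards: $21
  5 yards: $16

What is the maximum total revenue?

Build v[k] bottom-up: v[k] = max over allowed piece i of (p[i] + v[k−i]).
v[1] = 4
v[2] = 13
v[3] = 17  (first piece 1, then v[2]=13)
v[4] = 26  (first piece 2, then v[2]=13)
v[5] = 30  (first piece 1, then v[4]=26)
One optimal cutting: 2 + 2 + 1 → $13 + $13 + $4 = $30.

30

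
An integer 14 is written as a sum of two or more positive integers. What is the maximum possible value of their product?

Let m[k] be the best product for length k (with at least one cut). For each first piece i, the rest contributes max(k−i, m[k−i]).
m[2] = 1·max(1,0) = 1·1 = 1
m[3] = 1·max(2,1) = 1·2 = 2
m[4] = 2·max(2,1) = 2·2 = 4
m[5] = 2·max(3,2) = 2·3 = 6
m[6] = 3·max(3,2) = 3·3 = 9
m[7] = 2·max(5,6) = 2·6 = 12
m[8] = 2·max(6,9) = 2·9 = 18
m[9] = 3·max(6,9) = 3·9 = 27
m[10] = 2·max(8,18) = 2·18 = 36
m[11] = 2·max(9,27) = 2·27 = 54
m[12] = 3·max(9,27) = 3·27 = 81
m[13] = 2·max(11,54) = 2·54 = 108
m[14] = 2·max(12,81) = 2·81 = 162
One optimal split: 3 + 3 + 3 + 3 + 2; product 3·3·3·3·2 = 162.

162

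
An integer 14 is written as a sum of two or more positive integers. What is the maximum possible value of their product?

162

Define g[k] = max over 1≤i<k of i · max(k−i, g[k−i]); the inner max lets the remainder stay uncut if that's better.
g[2] = 1·max(1,0) = 1·1 = 1
g[3] = max(1·2, 2·1) = 2
g[4] = max(1·3, 2·2, 3·1) = 4
g[5] = max(1·4, 2·3, 3·2, 4·1) = 6
g[6] = max(1·6, 2·4, 3·3, 4·2, 5·1) = 9
g[7] = max(1·9, 2·6, 3·4, 4·3, 5·2, 6·1) = 12
g[8] = max(1·12, 2·9, 3·6, …, 6·2, 7·1) = 18
g[9] = max(1·18, 2·12, 3·9, …, 7·2, 8·1) = 27
g[10] = max(1·27, 2·18, 3·12, …, 8·2, 9·1) = 36
g[11] = max(1·36, 2·27, 3·18, …, 9·2, 10·1) = 54
g[12] = max(1·54, 2·36, 3·27, …, 10·2, 11·1) = 81
g[13] = max(1·81, 2·54, 3·36, …, 11·2, 12·1) = 108
g[14] = max(1·108, 2·81, 3·54, …, 12·2, 13·1) = 162
One optimal split: 3 + 3 + 3 + 3 + 2; product 3·3·3·3·2 = 162.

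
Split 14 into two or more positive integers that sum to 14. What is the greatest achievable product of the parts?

Fill prod[k] for k=2..14: at each k try every first piece i and multiply by the better of (k−i) uncut or prod[k−i].
prod[2] = 1×max(1,0) = 1×1 = 1
prod[3] = max(1×2, 2×1) = 2
prod[4] = max(1×3, 2×2, 3×1) = 4
prod[5] = max(1×4, 2×3, 3×2, 4×1) = 6
prod[6] = max(1×6, 2×4, 3×3, 4×2, 5×1) = 9
prod[7] = max(1×9, 2×6, 3×4, 4×3, 5×2, 6×1) = 12
prod[8] = max(1×12, 2×9, 3×6, …, 6×2, 7×1) = 18
prod[9] = max(1×18, 2×12, 3×9, …, 7×2, 8×1) = 27
prod[10] = max(1×27, 2×18, 3×12, …, 8×2, 9×1) = 36
prod[11] = max(1×36, 2×27, 3×18, …, 9×2, 10×1) = 54
prod[12] = max(1×54, 2×36, 3×27, …, 10×2, 11×1) = 81
prod[13] = max(1×81, 2×54, 3×36, …, 11×2, 12×1) = 108
prod[14] = max(1×108, 2×81, 3×54, …, 12×2, 13×1) = 162
One optimal split: 3 + 3 + 3 + 3 + 2; product 3×3×3×3×2 = 162.

162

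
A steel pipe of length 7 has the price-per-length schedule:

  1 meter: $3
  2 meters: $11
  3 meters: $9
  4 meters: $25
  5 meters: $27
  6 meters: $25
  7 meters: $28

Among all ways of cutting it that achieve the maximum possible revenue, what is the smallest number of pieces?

Build r[k] bottom-up: r[k] = max over allowed piece i of (p[i] + r[k−i]).
r[1] = 3
r[2] = max(3+3, 11+0) = 11
r[3] = max(3+11, 11+3, 9+0) = 14
r[4] = max(3+14, 11+11, 9+3, 25+0) = 25
r[5] = max(3+25, 11+14, 9+11, 25+3, 27+0) = 28
r[6] = max(3+28, 11+25, 9+14, 25+11, 27+3, 25+0) = 36
r[7] = max(3+36, 11+28, 9+25, …, 25+3, 28+0) = 39
Maximum revenue is $39.
Now minimize piece count subject to staying optimal: for each k, pieces[k] = 1 + min over i with p[i]+r[k−i]=r[k] of pieces[k−i].
pieces[4] = 1
pieces[5] = 2
pieces[6] = 2
pieces[7] = 3

3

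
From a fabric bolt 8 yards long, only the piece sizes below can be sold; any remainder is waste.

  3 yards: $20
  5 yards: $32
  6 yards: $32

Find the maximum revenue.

Let f[k] be the best obtainable value from length k. For each k, try every first piece i and keep the best of price[i] + f[k−i].
f[1] = 0
f[2] = 0
f[3] = 20
f[4] = 20
f[5] = max(20+0, 32+0) = 32
f[6] = max(20+20, 32+0, 32+0) = 40
f[7] = max(20+20, 32+0, 32+0) = 40
f[8] = max(20+32, 32+20, 32+0) = 52
One optimal cutting: 5 + 3 → $52.

52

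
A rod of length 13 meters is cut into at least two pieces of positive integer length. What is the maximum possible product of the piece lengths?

Fill g[k] for k=2..13: at each k try every first piece i and multiply by the better of (k−i) uncut or g[k−i].
Small cases: g[2]=1, g[3]=2, g[4]=4, g[5]=6.
g[6] = 3*max(3,2) = 3*3 = 9
g[7] = 2*max(5,6) = 2*6 = 12
g[8] = 2*max(6,9) = 2*9 = 18
g[9] = 3*max(6,9) = 3*9 = 27
g[10] = 2*max(8,18) = 2*18 = 36
g[11] = 2*max(9,27) = 2*27 = 54
g[12] = 3*max(9,27) = 3*27 = 81
g[13] = 2*max(11,54) = 2*54 = 108
One optimal split: 3 + 3 + 3 + 2 + 2; product 3*3*3*2*2 = 108.

108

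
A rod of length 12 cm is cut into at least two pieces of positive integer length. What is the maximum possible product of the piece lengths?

81

Define f[k] = max over 1≤i<k of i · max(k−i, f[k−i]); the inner max lets the remainder stay uncut if that's better.
f[2] = 1*max(1,0) = 1*1 = 1
f[3] = 1*max(2,1) = 1*2 = 2
f[4] = 2*max(2,1) = 2*2 = 4
f[5] = 2*max(3,2) = 2*3 = 6
f[6] = 3*max(3,2) = 3*3 = 9
f[7] = 2*max(5,6) = 2*6 = 12
f[8] = 2*max(6,9) = 2*9 = 18
f[9] = 3*max(6,9) = 3*9 = 27
f[10] = 2*max(8,18) = 2*18 = 36
f[11] = 2*max(9,27) = 2*27 = 54
f[12] = 3*max(9,27) = 3*27 = 81
One optimal split: 3 + 3 + 3 + 3; product 3*3*3*3 = 81.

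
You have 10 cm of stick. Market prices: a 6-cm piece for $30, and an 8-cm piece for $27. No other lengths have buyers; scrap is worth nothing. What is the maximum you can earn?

30

Build r[k] bottom-up: r[k] = max over allowed piece i of (p[i] + r[k−i]).
r[1] = 0
r[2] = 0
r[3] = 0
r[4] = 0
r[5] = 0
r[6] = 30
r[7] = 30
r[8] = 30
r[9] = 30
r[10] = 30
One optimal cutting: pieces 6 with 4 cm of scrap → $30.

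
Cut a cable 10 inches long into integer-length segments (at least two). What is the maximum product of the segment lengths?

36

Fill prod[k] for k=2..10: at each k try every first piece i and multiply by the better of (k−i) uncut or prod[k−i].
prod[2] = 1×max(1,0) = 1×1 = 1
prod[3] = max(1×2, 2×1) = 2
prod[4] = max(1×3, 2×2, 3×1) = 4
prod[5] = max(1×4, 2×3, 3×2, 4×1) = 6
prod[6] = max(1×6, 2×4, 3×3, 4×2, 5×1) = 9
prod[7] = max(1×9, 2×6, 3×4, 4×3, 5×2, 6×1) = 12
prod[8] = max(1×12, 2×9, 3×6, …, 6×2, 7×1) = 18
prod[9] = max(1×18, 2×12, 3×9, …, 7×2, 8×1) = 27
prod[10] = max(1×27, 2×18, 3×12, …, 8×2, 9×1) = 36
One optimal split: 3 + 3 + 2 + 2; product 3×3×2×2 = 36.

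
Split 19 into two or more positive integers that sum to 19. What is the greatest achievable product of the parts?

972

Fill f[k] for k=2..19: at each k try every first piece i and multiply by the better of (k−i) uncut or f[k−i].
f[2] = 1*max(1,0) = 1*1 = 1
f[3] = max(1*2, 2*1) = 2
f[4] = max(1*3, 2*2, 3*1) = 4
f[5] = max(1*4, 2*3, 3*2, 4*1) = 6
f[6] = max(1*6, 2*4, 3*3, 4*2, 5*1) = 9
f[7] = max(1*9, 2*6, 3*4, 4*3, 5*2, 6*1) = 12
f[8] = max(1*12, 2*9, 3*6, …, 6*2, 7*1) = 18
f[9] = max(1*18, 2*12, 3*9, …, 7*2, 8*1) = 27
f[10] = max(1*27, 2*18, 3*12, …, 8*2, 9*1) = 36
f[11] = max(1*36, 2*27, 3*18, …, 9*2, 10*1) = 54
f[12] = max(1*54, 2*36, 3*27, …, 10*2, 11*1) = 81
f[13] = max(1*81, 2*54, 3*36, …, 11*2, 12*1) = 108
f[14] = max(1*108, 2*81, 3*54, …, 12*2, 13*1) = 162
f[15] = max(1*162, 2*108, 3*81, …, 13*2, 14*1) = 243
f[16] = max(1*243, 2*162, 3*108, …, 14*2, 15*1) = 324
f[17] = max(1*324, 2*243, 3*162, …, 15*2, 16*1) = 486
f[18] = max(1*486, 2*324, 3*243, …, 16*2, 17*1) = 729
f[19] = max(1*729, 2*486, 3*324, …, 17*2, 18*1) = 972
One optimal split: 3 + 3 + 3 + 3 + 3 + 2 + 2; product 3*3*3*3*3*2*2 = 972.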